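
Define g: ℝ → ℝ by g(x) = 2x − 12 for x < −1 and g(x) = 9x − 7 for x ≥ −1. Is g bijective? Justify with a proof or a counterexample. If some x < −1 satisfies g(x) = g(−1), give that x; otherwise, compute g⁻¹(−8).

-2

Both pieces are strictly increasing (slopes 2 and 9), so each is injective on its own interval.
The left piece maps (−∞, −1) onto (−∞, −14); the right piece maps [−1, ∞) onto [−16, ∞).
These images overlap. In particular g(−1) = −16 (right piece), and solving 2x − 12 = −16 on the left piece gives x = −2 < −1.
So g(−2) = g(−1) with −2 ≠ −1, and g is not injective, hence not bijective. This x = −2 is the requested value below −1.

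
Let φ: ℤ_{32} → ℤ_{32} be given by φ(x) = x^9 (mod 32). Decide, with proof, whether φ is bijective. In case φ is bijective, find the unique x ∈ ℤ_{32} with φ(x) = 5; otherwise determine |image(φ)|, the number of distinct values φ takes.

17

φ(0) = 0^9 = 0.
φ(2): Repeated squaring mod 32: 2^1 ≡ 2, 2^2 ≡ 2² = 4, 2^4 ≡ 4² = 16, 2^8 ≡ 16² = 256 ≡ 0. Since 9 = 8 + 1, 2^9 ≡ 0·2: 0·2 = 0. So 2^9 ≡ 0 (mod 32).
So φ(0) = φ(2) = 0 while 0 ≠ 2, thus φ is not injective, hence not bijective.
Since φ is not bijective, we determine |image(φ)|. Computing x^9 mod 32 for each x (by repeated squaring, reducing mod 32 at every step), the values φ(0), φ(1), …, φ(31) are: 0, 1, 0, 3, 0, 5, 0, 7, 0, 9, 0, 11, 0, 13, 0, 15, 0, 17, 0, 19, 0, 21, 0, 23, 0, 25, 0, 27, 0, 29, 0, 31.
The distinct values are {0, 1, 3, 5, 7, 9, 11, 13, 15, 17, 19, 21, 23, 25, 27, 29, 31}; there are 17 of them.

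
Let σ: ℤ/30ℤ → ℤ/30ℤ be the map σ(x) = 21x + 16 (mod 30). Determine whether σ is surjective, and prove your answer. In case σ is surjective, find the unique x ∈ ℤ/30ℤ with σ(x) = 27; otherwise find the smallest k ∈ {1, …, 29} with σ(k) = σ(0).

Since gcd(21, 30) = 3, we have 21x ≡ 0 (mod 3) for all x, so σ(x) ≡ 1 (mod 3).
But 0 ≢ 1 (mod 3), so 0 ∈ ℤ/30ℤ has no preimage. Hence σ is not surjective.
Since σ is not surjective, we find the least positive k with σ(k) = σ(0): this means 21k ≡ 0 (mod 30), i.e. 30 ∣ 21k. Since gcd(21, 30) = 3, dividing through by 3 this holds exactly when 10 ∣ 7k, and as gcd(7, 10) = 1, exactly when 10 ∣ k.
The smallest positive such k is 10.

10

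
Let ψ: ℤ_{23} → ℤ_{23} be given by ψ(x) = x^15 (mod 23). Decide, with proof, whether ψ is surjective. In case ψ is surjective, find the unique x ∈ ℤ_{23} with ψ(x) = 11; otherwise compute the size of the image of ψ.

Since 23 is prime, the nonzero elements of ℤ_{23} form a cyclic group of order 22.
As gcd(15, 22) = 1, raising to the 15th power is a bijection on this group: if x_1^15 ≡ x_2^15 then (x_1x_2^{−1})^15 = 1, and the only element of order dividing gcd(15, 22) = 1 is 1, so x_1 = x_2.
With ψ(0) = 0 this makes ψ injective on all of ℤ_{23}, hence bijective (finite equal-size domain and codomain). In particular ψ is surjective.
Since ψ is surjective, we find the preimage of 11. The inverse of x ↦ x^15 on (ℤ_{23})^× is x ↦ x^3, because 15·3 = 45 = 2·22 + 1 ≡ 1 (mod 22) and x^{22} = 1 for x ≠ 0 (Fermat). So ψ⁻¹(11) = 11^3 mod 23.
Repeated squaring mod 23: 11^1 ≡ 11, 11^2 ≡ 11² = 121 ≡ 6. Since 3 = 2 + 1, 11^3 ≡ 6·11: 6·11 = 66 ≡ 20. So 11^3 ≡ 20 (mod 23).
Hence ψ⁻¹(11) = 20.

20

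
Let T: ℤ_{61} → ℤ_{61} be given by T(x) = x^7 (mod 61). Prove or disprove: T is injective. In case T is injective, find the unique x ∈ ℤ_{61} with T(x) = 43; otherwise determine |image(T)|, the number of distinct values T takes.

7

Since 61 is prime, the nonzero elements of ℤ_{61} form a cyclic group of order 60.
As gcd(7, 60) = 1, raising to the 7th power is a bijection on this group: if u^7 ≡ v^7 then (uv^{−1})^7 = 1, and the only element of order dividing gcd(7, 60) = 1 is 1, so u = v.
With T(0) = 0 this makes T injective on all of ℤ_{61}, hence bijective (finite equal-size domain and codomain). In particular T is injective.
Since T is injective, we find the preimage of 43. The inverse of x ↦ x^7 on (ℤ_{61})^× is x ↦ x^43, because 7·43 = 301 = 5·60 + 1 ≡ 1 (mod 60) and x^{60} = 1 for x ≠ 0 (Fermat). So T⁻¹(43) = 43^43 mod 61.
Repeated squaring mod 61: 43^1 ≡ 43, 43^2 ≡ 43² = 1849 ≡ 19, 43^4 ≡ 19² = 361 ≡ 56, 43^8 ≡ 56² = 3136 ≡ 25, 43^16 ≡ 25² = 625 ≡ 15, 43^32 ≡ 15² = 225 ≡ 42. Since 43 = 32 + 8 + 2 + 1, 43^43 ≡ 42·25·19·43: 42·25 = 1050 ≡ 13, then 13·19 = 247 ≡ 3, then 3·43 = 129 ≡ 7. So 43^43 ≡ 7 (mod 61).
Hence T⁻¹(43) = 7.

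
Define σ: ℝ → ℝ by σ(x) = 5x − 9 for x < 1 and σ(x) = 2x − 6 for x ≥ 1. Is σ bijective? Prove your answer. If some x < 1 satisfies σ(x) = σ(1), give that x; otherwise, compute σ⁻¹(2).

4

Both pieces are strictly increasing (slopes 5 and 2), so each is injective on its own interval.
The left piece maps (−∞, 1) onto (−∞, −4); the right piece maps [1, ∞) onto [−4, ∞).
Since −4 = −4, the images partition ℝ: σ is injective and surjective, hence bijective.
Because the two images are disjoint, no x < 1 has σ(x) = σ(1), so we compute σ⁻¹(2): 2 lies in [−4, ∞), so solve 2x − 6 = 2: x = (2 + 6)/2 = 4.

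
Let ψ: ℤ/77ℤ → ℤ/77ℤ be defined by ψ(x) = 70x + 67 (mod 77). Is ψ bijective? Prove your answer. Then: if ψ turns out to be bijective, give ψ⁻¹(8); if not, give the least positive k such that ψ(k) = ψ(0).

We have gcd(70, 77) = 7 > 1. Taking s = 0 and t = 11: ψ(0) = 67 and ψ(11) = 70·11 + 67 = 837 ≡ 67 (mod 77).
So ψ(0) = ψ(11) while 0 ≠ 11, hence ψ is not injective, hence not bijective.
Since ψ is not bijective, we find the least positive k with ψ(k) = ψ(0): this means 70k ≡ 0 (mod 77), i.e. 77 ∣ 70k. Since gcd(70, 77) = 7, dividing through by 7 this holds exactly when 11 ∣ 10k, and as gcd(10, 11) = 1, exactly when 11 ∣ k.
The smallest positive such k is 11.

11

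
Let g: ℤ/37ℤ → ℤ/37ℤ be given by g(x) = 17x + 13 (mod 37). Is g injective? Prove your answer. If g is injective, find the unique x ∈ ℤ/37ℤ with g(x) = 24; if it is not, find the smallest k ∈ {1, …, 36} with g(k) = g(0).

5

Suppose g(u) = g(v) in ℤ/37ℤ. Then 17u + 13 ≡ 17v + 13 (mod 37), so 17(u − v) ≡ 0 (mod 37).
Since gcd(17, 37) = 1, 17 is invertible modulo 37, therefore u − v ≡ 0 (mod 37), i.e. u = v.
So g is injective.
We now compute 17⁻¹ mod 37 explicitly. Euclid's algorithm: 37 = 2·17 + 3, 17 = 5·3 + 2, 3 = 1·2 + 1; back-substituting gives 1 = 24·17 − 11·37, so 17⁻¹ ≡ 24 (mod 37).
Since g is injective, we compute g⁻¹(24): solve 17x + 13 ≡ 24 (mod 37), i.e. 17x ≡ 11 (mod 37).
Multiplying by 17⁻¹ = 24 gives x ≡ 24·11 = 264 = 7·37 + 5 ≡ 5 (mod 37).
Check: g(5) = 17·5 + 13 = 98 = 2·37 + 24 ≡ 24 (mod 37).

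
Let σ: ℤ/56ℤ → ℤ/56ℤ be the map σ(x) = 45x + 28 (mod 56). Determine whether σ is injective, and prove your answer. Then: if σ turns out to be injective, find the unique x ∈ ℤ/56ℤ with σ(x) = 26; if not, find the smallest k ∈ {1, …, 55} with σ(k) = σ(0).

46

Suppose σ(s) = σ(t) in ℤ/56ℤ. Then 45s + 28 ≡ 45t + 28 (mod 56), thus 45(s − t) ≡ 0 (mod 56).
Since gcd(45, 56) = 1, 45 is invertible modulo 56, thus s − t ≡ 0 (mod 56), i.e. s = t.
Thus σ is injective.
We now compute 45⁻¹ mod 56 explicitly. Euclid's algorithm: 56 = 1·45 + 11, 45 = 4·11 + 1; back-substituting gives 1 = 5·45 − 4·56, so 45⁻¹ ≡ 5 (mod 56).
Since σ is injective, we compute σ⁻¹(26): solve 45x + 28 ≡ 26 (mod 56), i.e. 45x ≡ 54 (mod 56).
Multiplying by 45⁻¹ = 5 gives x ≡ 5·54 = 270 = 4·56 + 46 ≡ 46 (mod 56).
Check: σ(46) = 45·46 + 28 = 2098 = 37·56 + 26 ≡ 26 (mod 56).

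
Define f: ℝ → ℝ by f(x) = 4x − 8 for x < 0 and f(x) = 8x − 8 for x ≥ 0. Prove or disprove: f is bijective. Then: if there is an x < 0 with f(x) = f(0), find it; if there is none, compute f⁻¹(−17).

Both pieces are strictly increasing (slopes 4 and 8), so each is injective on its own interval.
The left piece maps (−∞, 0) onto (−∞, −8); the right piece maps [0, ∞) onto [−8, ∞).
Since −8 = −8, the images partition ℝ: f is injective and surjective, hence bijective.
Because the two images are disjoint, no x < 0 has f(x) = f(0), so we compute f⁻¹(−17): −17 lies in (−∞, −8), so solve 4x − 8 = −17: x = (−17 + 8)/4 = −9/4.

-9/4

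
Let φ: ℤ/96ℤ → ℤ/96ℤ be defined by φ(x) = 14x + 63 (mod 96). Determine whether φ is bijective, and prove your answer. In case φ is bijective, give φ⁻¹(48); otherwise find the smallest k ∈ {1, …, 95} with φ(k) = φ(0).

48

Recall that φ is injective when φ(u) = φ(v) forces u = v.
We have gcd(14, 96) = 2 > 1. Taking u = 0 and v = 48: φ(0) = 63 and φ(48) = 14·48 + 63 = 735 ≡ 63 (mod 96).
So φ(0) = φ(48) while 0 ≠ 48, so φ is not injective, hence not bijective.
Since φ is not bijective, we find the least positive k with φ(k) = φ(0): this means 14k ≡ 0 (mod 96), i.e. 96 ∣ 14k. Since gcd(14, 96) = 2, dividing through by 2 this holds exactly when 48 ∣ 7k, and as gcd(7, 48) = 1, exactly when 48 ∣ k.
The smallest positive such k is 48.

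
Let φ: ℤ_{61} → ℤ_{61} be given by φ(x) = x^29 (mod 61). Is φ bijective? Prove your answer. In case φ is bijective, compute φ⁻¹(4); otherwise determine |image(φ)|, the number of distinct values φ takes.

Since 61 is prime, the nonzero elements of ℤ_{61} form a cyclic group of order 60.
As gcd(29, 60) = 1, raising to the 29th power is a bijection on this group: if s^29 ≡ t^29 then (st^{−1})^29 = 1, and the only element of order dividing gcd(29, 60) = 1 is 1, so s = t.
With φ(0) = 0 this makes φ injective on all of ℤ_{61}, hence bijective (finite equal-size domain and codomain). In particular φ is bijective.
Since φ is bijective, we find the preimage of 4. The inverse of x ↦ x^29 on (ℤ_{61})^× is x ↦ x^29, because 29·29 = 841 = 14·60 + 1 ≡ 1 (mod 60) and x^{60} = 1 for x ≠ 0 (Fermat). So φ⁻¹(4) = 4^29 mod 61.
Repeated squaring mod 61: 4^1 ≡ 4, 4^2 ≡ 4² = 16, 4^4 ≡ 16² = 256 ≡ 12, 4^8 ≡ 12² = 144 ≡ 22, 4^16 ≡ 22² = 484 ≡ 57. Since 29 = 16 + 8 + 4 + 1, 4^29 ≡ 57·22·12·4: 57·22 = 1254 ≡ 34, then 34·12 = 408 ≡ 42, then 42·4 = 168 ≡ 46. So 4^29 ≡ 46 (mod 61).
Hence φ⁻¹(4) = 46.

46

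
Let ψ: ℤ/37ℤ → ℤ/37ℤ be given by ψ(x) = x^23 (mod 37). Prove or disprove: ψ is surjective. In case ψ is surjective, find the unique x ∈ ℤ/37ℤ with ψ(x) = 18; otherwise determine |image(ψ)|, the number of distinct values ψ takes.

Since 37 is prime, the nonzero elements of ℤ/37ℤ form a cyclic group of order 36.
As gcd(23, 36) = 1, raising to the 23rd power is a bijection on this group: if a^23 ≡ b^23 then (ab^{−1})^23 = 1, and the only element of order dividing gcd(23, 36) = 1 is 1, so a = b.
With ψ(0) = 0 this makes ψ injective on all of ℤ/37ℤ, hence bijective (finite equal-size domain and codomain). In particular ψ is surjective.
Since ψ is surjective, we find the preimage of 18. The inverse of x ↦ x^23 on (ℤ/37ℤ)^× is x ↦ x^11, because 23·11 = 253 = 7·36 + 1 ≡ 1 (mod 36) and x^{36} = 1 for x ≠ 0 (Fermat). So ψ⁻¹(18) = 18^11 mod 37.
Repeated squaring mod 37: 18^1 ≡ 18, 18^2 ≡ 18² = 324 ≡ 28, 18^4 ≡ 28² = 784 ≡ 7, 18^8 ≡ 7² = 49 ≡ 12. Since 11 = 8 + 2 + 1, 18^11 ≡ 12·28·18: 12·28 = 336 ≡ 3, then 3·18 = 54 ≡ 17. So 18^11 ≡ 17 (mod 37).
Hence ψ⁻¹(18) = 17.

17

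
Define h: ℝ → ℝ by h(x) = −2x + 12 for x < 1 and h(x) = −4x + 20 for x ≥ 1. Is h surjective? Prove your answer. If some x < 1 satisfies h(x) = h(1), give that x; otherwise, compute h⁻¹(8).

-2

Both pieces are strictly decreasing (slopes −2 and −4), so each is injective on its own interval.
The left piece maps (−∞, 1) onto (10, ∞); the right piece maps [1, ∞) onto (−∞, 16].
The union (10, ∞) ∪ (−∞, 16] covers ℝ, so h is surjective.
For the follow-up: the images overlap, so an x < 1 with h(x) = h(1) exists. h(1) = 16; solving −2x + 12 = 16 for x < 1 gives x = (16 − 12)/(−2) = −2.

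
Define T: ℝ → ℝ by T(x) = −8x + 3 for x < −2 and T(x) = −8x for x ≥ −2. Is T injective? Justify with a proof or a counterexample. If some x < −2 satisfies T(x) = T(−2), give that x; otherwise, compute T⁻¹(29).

-13/4

Both pieces are strictly decreasing (slopes −8 and −8), so each is injective on its own interval.
The left piece maps (−∞, −2) onto (19, ∞); the right piece maps [−2, ∞) onto (−∞, 16].
These images are disjoint, so no value is attained by both pieces. Thus T is injective.
Because the two images are disjoint, no x < −2 has T(x) = T(−2), so we compute T⁻¹(29): 29 lies in (19, ∞), so solve −8x + 3 = 29: x = (29 − 3)/(−8) = −13/4.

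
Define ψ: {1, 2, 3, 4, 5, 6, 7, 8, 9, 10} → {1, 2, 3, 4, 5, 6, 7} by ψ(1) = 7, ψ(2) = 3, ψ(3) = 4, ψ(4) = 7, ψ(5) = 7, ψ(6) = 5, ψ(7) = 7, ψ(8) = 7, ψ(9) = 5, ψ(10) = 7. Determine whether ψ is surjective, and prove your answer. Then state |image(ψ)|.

4

No element maps to 1, so ψ is not surjective.
The image of ψ is {3, 4, 5, 7}, which has 4 elements.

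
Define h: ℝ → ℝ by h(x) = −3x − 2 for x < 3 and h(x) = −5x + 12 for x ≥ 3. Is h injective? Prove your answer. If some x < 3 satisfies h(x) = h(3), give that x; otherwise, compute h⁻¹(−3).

Both pieces are strictly decreasing (slopes −3 and −5), so each is injective on its own interval.
The left piece maps (−∞, 3) onto (−11, ∞); the right piece maps [3, ∞) onto (−∞, −3].
These images overlap. In particular h(3) = −3 (right piece), and solving −3x − 2 = −3 on the left piece gives x = 1/3 < 3.
So h(1/3) = h(3) with 1/3 ≠ 3, and h is not injective. This x = 1/3 is the requested value below 3.

1/3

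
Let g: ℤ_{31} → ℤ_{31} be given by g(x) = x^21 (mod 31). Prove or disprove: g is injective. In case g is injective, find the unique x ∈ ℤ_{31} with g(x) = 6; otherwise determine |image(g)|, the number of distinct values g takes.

11

g(1) = 1^21 = 1.
g(5): Repeated squaring mod 31: 5^1 ≡ 5, 5^2 ≡ 5² = 25, 5^4 ≡ 25² = 625 ≡ 5, 5^8 ≡ 5² = 25, 5^16 ≡ 25² = 625 ≡ 5. Since 21 = 16 + 4 + 1, 5^21 ≡ 5·5·5: 5·5 = 25, then 25·5 = 125 ≡ 1. So 5^21 ≡ 1 (mod 31).
So g(1) = g(5) = 1 while 1 ≠ 5, thus g is not injective.
Since g is not injective, we determine |image(g)|. Computing x^21 mod 31 for each x (by repeated squaring, reducing mod 31 at every step), the values g(0), g(1), …, g(30) are: 0, 1, 2, 15, 4, 1, 30, 4, 8, 8, 2, 27, 29, 15, 8, 15, 16, 23, 16, 2, 4, 29, 23, 23, 27, 1, 30, 27, 16, 29, 30.
The distinct values are {0, 1, 2, 4, 8, 15, 16, 23, 27, 29, 30}; there are 11 of them.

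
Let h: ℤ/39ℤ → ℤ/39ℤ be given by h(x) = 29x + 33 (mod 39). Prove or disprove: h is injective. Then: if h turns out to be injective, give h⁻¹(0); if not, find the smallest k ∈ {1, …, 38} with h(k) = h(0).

By definition, h is injective when h(a) = h(b) forces a = b.
If h(a) = h(b), then 29a ≡ 29b (mod 39). Because gcd(29, 39) = 1, we may cancel 29 to get a ≡ b (mod 39).
Thus h is injective.
We now compute 29⁻¹ mod 39 explicitly. Euclid's algorithm: 39 = 1·29 + 10, 29 = 2·10 + 9, 10 = 1·9 + 1; back-substituting gives 1 = 35·29 − 26·39, so 29⁻¹ ≡ 35 (mod 39).
Since h is injective, we find h⁻¹(0): we need 29x ≡ 0 − 33 ≡ 6 (mod 39). Using 29⁻¹ = 35: x ≡ 35·6 = 210 = 5·39 + 15, so x = 15.
Check: h(15) = 29·15 + 33 = 468 = 12·39 + 0 ≡ 0 (mod 39).

15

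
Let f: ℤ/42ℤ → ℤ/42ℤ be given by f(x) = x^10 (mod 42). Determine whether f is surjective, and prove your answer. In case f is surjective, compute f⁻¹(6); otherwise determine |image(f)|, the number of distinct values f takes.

f(4): Repeated squaring mod 42: 4^1 ≡ 4, 4^2 ≡ 4² = 16, 4^4 ≡ 16² = 256 ≡ 4, 4^8 ≡ 4² = 16. Since 10 = 8 + 2, 4^10 ≡ 16·16: 16·16 = 256 ≡ 4. So 4^10 ≡ 4 (mod 42).
f(10): Repeated squaring mod 42: 10^1 ≡ 10, 10^2 ≡ 10² = 100 ≡ 16, 10^4 ≡ 16² = 256 ≡ 4, 10^8 ≡ 4² = 16. Since 10 = 8 + 2, 10^10 ≡ 16·16: 16·16 = 256 ≡ 4. So 10^10 ≡ 4 (mod 42).
So f(4) = f(10) = 4 while 4 ≠ 10, therefore f is not injective.
A non-injective map from the 42-element set ℤ/42ℤ to itself takes at most 41 distinct values, so it cannot be surjective. Thus f is not surjective.
Since f is not surjective, we determine |image(f)|. Computing x^10 mod 42 for each x (by repeated squaring, reducing mod 42 at every step), the values f(0), f(1), …, f(41) are: 0, 1, 16, 39, 4, 37, 36, 7, 22, 9, 4, 25, 30, 1, 28, 15, 16, 25, 18, 37, 22, 21, 22, 37, 18, 25, 16, 15, 28, 1, 30, 25, 4, 9, 22, 7, 36, 37, 4, 39, 16, 1.
The distinct values are {0, 1, 4, 7, 9, 15, 16, 18, 21, 22, 25, 28, 30, 36, 37, 39}; there are 16 of them.

16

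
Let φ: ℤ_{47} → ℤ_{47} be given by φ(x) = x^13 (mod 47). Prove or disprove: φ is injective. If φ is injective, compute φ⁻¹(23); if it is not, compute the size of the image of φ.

Since 47 is prime, the nonzero elements of ℤ_{47} form a cyclic group of order 46.
As gcd(13, 46) = 1, raising to the 13th power is a bijection on this group: if u^13 ≡ v^13 then (uv^{−1})^13 = 1, and the only element of order dividing gcd(13, 46) = 1 is 1, so u = v.
With φ(0) = 0 this makes φ injective on all of ℤ_{47}, hence bijective (finite equal-size domain and codomain). In particular φ is injective.
Since φ is injective, we find the preimage of 23. The inverse of x ↦ x^13 on (ℤ_{47})^× is x ↦ x^39, because 13·39 = 507 = 11·46 + 1 ≡ 1 (mod 46) and x^{46} = 1 for x ≠ 0 (Fermat). So φ⁻¹(23) = 23^39 mod 47.
Repeated squaring mod 47: 23^1 ≡ 23, 23^2 ≡ 23² = 529 ≡ 12, 23^4 ≡ 12² = 144 ≡ 3, 23^8 ≡ 3² = 9, 23^16 ≡ 9² = 81 ≡ 34, 23^32 ≡ 34² = 1156 ≡ 28. Since 39 = 32 + 4 + 2 + 1, 23^39 ≡ 28·3·12·23: 28·3 = 84 ≡ 37, then 37·12 = 444 ≡ 21, then 21·23 = 483 ≡ 13. So 23^39 ≡ 13 (mod 47).
Hence φ⁻¹(23) = 13.

13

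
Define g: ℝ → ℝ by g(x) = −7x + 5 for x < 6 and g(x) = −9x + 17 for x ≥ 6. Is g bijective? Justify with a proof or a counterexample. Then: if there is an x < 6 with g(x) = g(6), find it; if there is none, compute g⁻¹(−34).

39/7

Both pieces are strictly decreasing (slopes −7 and −9), so each is injective on its own interval.
The left piece maps (−∞, 6) onto (−37, ∞); the right piece maps [6, ∞) onto (−∞, −37].
Since −37 = −37, the images partition ℝ: g is injective and surjective, hence bijective.
Because the two images are disjoint, no x < 6 has g(x) = g(6), so we compute g⁻¹(−34): −34 lies in (−37, ∞), so solve −7x + 5 = −34: x = (−34 − 5)/(−7) = 39/7.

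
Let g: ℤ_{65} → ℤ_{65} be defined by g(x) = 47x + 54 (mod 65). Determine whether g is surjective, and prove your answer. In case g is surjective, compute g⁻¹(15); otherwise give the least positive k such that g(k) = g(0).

13

Since gcd(47, 65) = 1, 47 is invertible modulo 65. Euclid's algorithm: 65 = 1·47 + 18, 47 = 2·18 + 11, 18 = 1·11 + 7, 11 = 1·7 + 4, 7 = 1·4 + 3, 4 = 1·3 + 1; back-substituting gives 1 = 18·47 − 13·65, so 47⁻¹ ≡ 18 (mod 65).
Then y ↦ 18(y − 54) is a two-sided inverse to g, so every y ∈ ℤ_{65} has a preimage.
Therefore g is surjective.
Since g is surjective, we compute g⁻¹(15): solve 47x + 54 ≡ 15 (mod 65), i.e. 47x ≡ 26 (mod 65).
Multiplying by 47⁻¹ = 18 gives x ≡ 18·26 = 468 = 7·65 + 13 ≡ 13 (mod 65).
Check: g(13) = 47·13 + 54 = 665 = 10·65 + 15 ≡ 15 (mod 65).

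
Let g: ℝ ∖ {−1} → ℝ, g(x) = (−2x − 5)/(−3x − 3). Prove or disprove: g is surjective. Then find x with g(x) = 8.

If g(x) = 2/3, cross-multiplying gives −3(−2x − 5) = −2(−3x − 3), which simplifies to 15 = 6 — false.  So 2/3 has no preimage and g is not surjective.
Solving g(x) = 8: cross-multiplying gives −2x − 5 = 8(−3x − 3), which rearranges to 22x = −19, so x = −19/22.

-19/22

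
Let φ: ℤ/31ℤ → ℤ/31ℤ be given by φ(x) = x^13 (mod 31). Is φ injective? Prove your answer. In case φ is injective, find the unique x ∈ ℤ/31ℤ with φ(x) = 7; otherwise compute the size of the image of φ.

Since 31 is prime, the nonzero elements of ℤ/31ℤ form a cyclic group of order 30.
As gcd(13, 30) = 1, raising to the 13th power is a bijection on this group: if a^13 ≡ b^13 then (ab^{−1})^13 = 1, and the only element of order dividing gcd(13, 30) = 1 is 1, so a = b.
With φ(0) = 0 this makes φ injective on all of ℤ/31ℤ, hence bijective (finite equal-size domain and codomain). In particular φ is injective.
Since φ is injective, we find the preimage of 7. The inverse of x ↦ x^13 on (ℤ/31ℤ)^× is x ↦ x^7, because 13·7 = 91 = 3·30 + 1 ≡ 1 (mod 30) and x^{30} = 1 for x ≠ 0 (Fermat). So φ⁻¹(7) = 7^7 mod 31.
Repeated squaring mod 31: 7^1 ≡ 7, 7^2 ≡ 7² = 49 ≡ 18, 7^4 ≡ 18² = 324 ≡ 14. Since 7 = 4 + 2 + 1, 7^7 ≡ 14·18·7: 14·18 = 252 ≡ 4, then 4·7 = 28. So 7^7 ≡ 28 (mod 31).
Hence φ⁻¹(7) = 28.

28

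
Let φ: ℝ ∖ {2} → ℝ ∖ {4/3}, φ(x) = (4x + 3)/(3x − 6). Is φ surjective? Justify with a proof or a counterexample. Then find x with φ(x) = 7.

45/17

For any y ≠ 4/3, solving y(3x − 6) = 4x + 3 for x gives a well-defined x ≠ 2. So φ is surjective.
Solving φ(x) = 7: cross-multiplying gives 4x + 3 = 7(3x − 6), which rearranges to −17x = −45, so x = 45/17.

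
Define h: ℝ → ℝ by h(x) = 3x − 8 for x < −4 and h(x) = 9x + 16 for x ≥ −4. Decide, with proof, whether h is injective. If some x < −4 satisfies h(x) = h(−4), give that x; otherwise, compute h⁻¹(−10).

Both pieces are strictly increasing (slopes 3 and 9), so each is injective on its own interval.
The left piece maps (−∞, −4) onto (−∞, −20); the right piece maps [−4, ∞) onto [−20, ∞).
These images are disjoint, so no value is attained by both pieces. Therefore h is injective.
Because the two images are disjoint, no x < −4 has h(x) = h(−4), so we compute h⁻¹(−10): −10 lies in [−20, ∞), so solve 9x + 16 = −10: x = (−10 − 16)/9 = −26/9.

-26/9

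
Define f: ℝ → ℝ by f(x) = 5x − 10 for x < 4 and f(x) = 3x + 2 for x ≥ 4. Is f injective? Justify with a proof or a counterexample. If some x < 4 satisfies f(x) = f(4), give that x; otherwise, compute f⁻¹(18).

16/3

Both pieces are strictly increasing (slopes 5 and 3), so each is injective on its own interval.
The left piece maps (−∞, 4) onto (−∞, 10); the right piece maps [4, ∞) onto [14, ∞).
These images are disjoint, so no value is attained by both pieces. Hence f is injective.
Because the two images are disjoint, no x < 4 has f(x) = f(4), so we compute f⁻¹(18): 18 lies in [14, ∞), so solve 3x + 2 = 18: x = (18 − 2)/3 = 16/3.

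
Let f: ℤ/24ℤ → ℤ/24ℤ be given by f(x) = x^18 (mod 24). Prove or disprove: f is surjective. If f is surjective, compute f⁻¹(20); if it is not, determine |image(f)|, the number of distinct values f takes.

4

f(2): Repeated squaring mod 24: 2^1 ≡ 2, 2^2 ≡ 2² = 4, 2^4 ≡ 4² = 16, 2^8 ≡ 16² = 256 ≡ 16, 2^16 ≡ 16² = 256 ≡ 16. Since 18 = 16 + 2, 2^18 ≡ 16·4: 16·4 = 64 ≡ 16. So 2^18 ≡ 16 (mod 24).
f(4): Repeated squaring mod 24: 4^1 ≡ 4, 4^2 ≡ 4² = 16, 4^4 ≡ 16² = 256 ≡ 16, 4^8 ≡ 16² = 256 ≡ 16, 4^16 ≡ 16² = 256 ≡ 16. Since 18 = 16 + 2, 4^18 ≡ 16·16: 16·16 = 256 ≡ 16. So 4^18 ≡ 16 (mod 24).
So f(2) = f(4) = 16 while 2 ≠ 4, so f is not injective.
A non-injective map from the 24-element set ℤ/24ℤ to itself takes at most 23 distinct values, so it cannot be surjective. Therefore f is not surjective.
Since f is not surjective, we determine |image(f)|. Computing x^18 mod 24 for each x (by repeated squaring, reducing mod 24 at every step), the values f(0), f(1), …, f(23) are: 0, 1, 16, 9, 16, 1, 0, 1, 16, 9, 16, 1, 0, 1, 16, 9, 16, 1, 0, 1, 16, 9, 16, 1.
The distinct values are {0, 1, 9, 16}; there are 4 of them.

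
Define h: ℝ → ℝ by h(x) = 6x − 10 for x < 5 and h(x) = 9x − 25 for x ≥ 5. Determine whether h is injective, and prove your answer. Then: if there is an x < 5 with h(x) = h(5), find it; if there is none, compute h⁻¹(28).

53/9

Both pieces are strictly increasing (slopes 6 and 9), so each is injective on its own interval.
The left piece maps (−∞, 5) onto (−∞, 20); the right piece maps [5, ∞) onto [20, ∞).
These images are disjoint, so no value is attained by both pieces. Thus h is injective.
Because the two images are disjoint, no x < 5 has h(x) = h(5), so we compute h⁻¹(28): 28 lies in [20, ∞), so solve 9x − 25 = 28: x = (28 + 25)/9 = 53/9.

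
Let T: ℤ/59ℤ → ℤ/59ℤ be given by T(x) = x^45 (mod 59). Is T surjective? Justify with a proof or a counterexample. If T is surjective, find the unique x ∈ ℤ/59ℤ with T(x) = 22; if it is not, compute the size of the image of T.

15

Since 59 is prime, the nonzero elements of ℤ/59ℤ form a cyclic group of order 58.
As gcd(45, 58) = 1, raising to the 45th power is a bijection on this group: if u^45 ≡ v^45 then (uv^{−1})^45 = 1, and the only element of order dividing gcd(45, 58) = 1 is 1, so u = v.
With T(0) = 0 this makes T injective on all of ℤ/59ℤ, hence bijective (finite equal-size domain and codomain). In particular T is surjective.
Since T is surjective, we find the preimage of 22. The inverse of x ↦ x^45 on (ℤ/59ℤ)^× is x ↦ x^49, because 45·49 = 2205 = 38·58 + 1 ≡ 1 (mod 58) and x^{58} = 1 for x ≠ 0 (Fermat). So T⁻¹(22) = 22^49 mod 59.
Repeated squaring mod 59: 22^1 ≡ 22, 22^2 ≡ 22² = 484 ≡ 12, 22^4 ≡ 12² = 144 ≡ 26, 22^8 ≡ 26² = 676 ≡ 27, 22^16 ≡ 27² = 729 ≡ 21, 22^32 ≡ 21² = 441 ≡ 28. Since 49 = 32 + 16 + 1, 22^49 ≡ 28·21·22: 28·21 = 588 ≡ 57, then 57·22 = 1254 ≡ 15. So 22^49 ≡ 15 (mod 59).
Hence T⁻¹(22) = 15.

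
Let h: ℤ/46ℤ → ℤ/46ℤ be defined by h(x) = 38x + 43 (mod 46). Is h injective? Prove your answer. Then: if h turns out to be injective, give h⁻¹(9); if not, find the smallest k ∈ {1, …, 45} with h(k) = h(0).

We have gcd(38, 46) = 2 > 1. Taking a = 0 and b = 23: h(0) = 43 and h(23) = 38·23 + 43 = 917 ≡ 43 (mod 46).
So h(0) = h(23) while 0 ≠ 23, thus h is not injective.
Since h is not injective, we find the least positive k with h(k) = h(0): this means 38k ≡ 0 (mod 46), i.e. 46 ∣ 38k. Since gcd(38, 46) = 2, dividing through by 2 this holds exactly when 23 ∣ 19k, and as gcd(19, 23) = 1, exactly when 23 ∣ k.
The smallest positive such k is 23.

23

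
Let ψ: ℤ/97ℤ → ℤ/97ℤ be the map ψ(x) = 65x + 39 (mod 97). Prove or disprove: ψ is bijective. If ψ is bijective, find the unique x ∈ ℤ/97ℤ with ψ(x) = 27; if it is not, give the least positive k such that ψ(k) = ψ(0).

Suppose ψ(a) = ψ(b) in ℤ/97ℤ. Then 65a + 39 ≡ 65b + 39 (mod 97), so 65(a − b) ≡ 0 (mod 97).
Since gcd(65, 97) = 1, 65 is invertible modulo 97, thus a − b ≡ 0 (mod 97), i.e. a = b.
We now compute 65⁻¹ mod 97 explicitly. Euclid's algorithm: 97 = 1·65 + 32, 65 = 2·32 + 1; back-substituting gives 1 = 3·65 − 2·97, so 65⁻¹ ≡ 3 (mod 97).
For any y ∈ ℤ/97ℤ, x = 3(y − 39) mod 97 satisfies ψ(x) = 65·3(y − 39) + 39 ≡ y (since 65·3 ≡ 1 mod 97). So every y has a preimage.
So ψ is bijective.
Since ψ is bijective, we compute ψ⁻¹(27): solve 65x + 39 ≡ 27 (mod 97), i.e. 65x ≡ 85 (mod 97).
Multiplying by 65⁻¹ = 3 gives x ≡ 3·85 = 255 = 2·97 + 61 ≡ 61 (mod 97).
Check: ψ(61) = 65·61 + 39 = 4004 = 41·97 + 27 ≡ 27 (mod 97).

61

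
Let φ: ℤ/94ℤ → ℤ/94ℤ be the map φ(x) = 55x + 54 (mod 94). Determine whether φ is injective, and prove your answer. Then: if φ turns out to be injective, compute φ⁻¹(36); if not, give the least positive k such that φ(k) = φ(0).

80

Suppose φ(a) = φ(b) in ℤ/94ℤ. Then 55a + 54 ≡ 55b + 54 (mod 94), so 55(a − b) ≡ 0 (mod 94).
Since gcd(55, 94) = 1, 55 is invertible modulo 94, so a − b ≡ 0 (mod 94), i.e. a = b.
Thus φ is injective.
We now compute 55⁻¹ mod 94 explicitly. Euclid's algorithm: 94 = 1·55 + 39, 55 = 1·39 + 16, 39 = 2·16 + 7, 16 = 2·7 + 2, 7 = 3·2 + 1; back-substituting gives 1 = 53·55 − 31·94, so 55⁻¹ ≡ 53 (mod 94).
Since φ is injective, we find φ⁻¹(36): we need 55x ≡ 36 − 54 ≡ 76 (mod 94). Using 55⁻¹ = 53: x ≡ 53·76 = 4028 = 42·94 + 80, so x = 80.
Check: φ(80) = 55·80 + 54 = 4454 = 47·94 + 36 ≡ 36 (mod 94).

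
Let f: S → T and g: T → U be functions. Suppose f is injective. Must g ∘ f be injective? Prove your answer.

not injective

No. Take S = T = U = {1, 2, 3}, f = identity (injective), and g(x) = 1 for every x.
Then (g ∘ f)(1) = 1 = (g ∘ f)(3) with 1 ≠ 3, so g ∘ f is not injective.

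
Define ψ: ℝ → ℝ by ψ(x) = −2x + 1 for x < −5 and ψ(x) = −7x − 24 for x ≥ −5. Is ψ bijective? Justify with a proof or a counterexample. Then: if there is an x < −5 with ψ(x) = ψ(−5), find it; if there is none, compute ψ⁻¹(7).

-31/7

Both pieces are strictly decreasing (slopes −2 and −7), so each is injective on its own interval.
The left piece maps (−∞, −5) onto (11, ∞); the right piece maps [−5, ∞) onto (−∞, 11].
Since 11 = 11, the images partition ℝ: ψ is injective and surjective, hence bijective.
Because the two images are disjoint, no x < −5 has ψ(x) = ψ(−5), so we compute ψ⁻¹(7): 7 lies in (−∞, 11], so solve −7x − 24 = 7: x = (7 + 24)/(−7) = −31/7.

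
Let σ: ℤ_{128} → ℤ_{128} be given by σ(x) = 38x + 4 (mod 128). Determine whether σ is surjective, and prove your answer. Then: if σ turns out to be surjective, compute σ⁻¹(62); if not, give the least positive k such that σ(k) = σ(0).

64

Since gcd(38, 128) = 2, we have 38x ≡ 0 (mod 2) for all x, so σ(x) ≡ 0 (mod 2).
But 1 ≢ 0 (mod 2), so 1 ∈ ℤ_{128} has no preimage. So σ is not surjective.
Since σ is not surjective, we find the least positive k with σ(k) = σ(0): this means 38k ≡ 0 (mod 128), i.e. 128 ∣ 38k. Since gcd(38, 128) = 2, dividing through by 2 this holds exactly when 64 ∣ 19k, and as gcd(19, 64) = 1, exactly when 64 ∣ k.
The smallest positive such k is 64.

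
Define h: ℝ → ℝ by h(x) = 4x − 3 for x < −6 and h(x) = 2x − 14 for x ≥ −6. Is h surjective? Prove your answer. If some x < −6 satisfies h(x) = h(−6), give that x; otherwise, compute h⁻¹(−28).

-25/4

Both pieces are strictly increasing (slopes 4 and 2), so each is injective on its own interval.
The left piece maps (−∞, −6) onto (−∞, −27); the right piece maps [−6, ∞) onto [−26, ∞).
The union (−∞, −27) ∪ [−26, ∞) omits the interval between −27 and −26; in particular −27 has no preimage. So h is not surjective.
Because the two images are disjoint, no x < −6 has h(x) = h(−6), so we compute h⁻¹(−28): −28 lies in (−∞, −27), so solve 4x − 3 = −28: x = (−28 + 3)/4 = −25/4.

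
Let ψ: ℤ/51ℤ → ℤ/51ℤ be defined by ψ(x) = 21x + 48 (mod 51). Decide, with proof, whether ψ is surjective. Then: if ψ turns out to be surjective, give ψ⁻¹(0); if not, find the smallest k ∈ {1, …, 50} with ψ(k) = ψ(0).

Recall that ψ is surjective if every y in the codomain equals ψ(x) for some x in the domain.
Since gcd(21, 51) = 3, we have 21x ≡ 0 (mod 3) for all x, so ψ(x) ≡ 0 (mod 3).
But 1 ≢ 0 (mod 3), so 1 ∈ ℤ/51ℤ has no preimage. So ψ is not surjective.
Since ψ is not surjective, we find the least positive k with ψ(k) = ψ(0): this means 21k ≡ 0 (mod 51), i.e. 51 ∣ 21k. Since gcd(21, 51) = 3, dividing through by 3 this holds exactly when 17 ∣ 7k, and as gcd(7, 17) = 1, exactly when 17 ∣ k.
The smallest positive such k is 17.

17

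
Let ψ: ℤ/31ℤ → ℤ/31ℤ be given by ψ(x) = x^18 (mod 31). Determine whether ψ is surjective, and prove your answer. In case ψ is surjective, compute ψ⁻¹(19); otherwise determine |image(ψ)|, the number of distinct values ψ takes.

6

ψ(1) = 1^18 = 1.
ψ(5): Repeated squaring mod 31: 5^1 ≡ 5, 5^2 ≡ 5² = 25, 5^4 ≡ 25² = 625 ≡ 5, 5^8 ≡ 5² = 25, 5^16 ≡ 25² = 625 ≡ 5. Since 18 = 16 + 2, 5^18 ≡ 5·25: 5·25 = 125 ≡ 1. So 5^18 ≡ 1 (mod 31).
So ψ(1) = ψ(5) = 1 while 1 ≠ 5, hence ψ is not injective.
A non-injective map from the 31-element set ℤ/31ℤ to itself takes at most 30 distinct values, so it cannot be surjective. So ψ is not surjective.
Since ψ is not surjective, we determine |image(ψ)|. Computing x^18 mod 31 for each x (by repeated squaring, reducing mod 31 at every step), the values ψ(0), ψ(1), …, ψ(30) are: 0, 1, 8, 4, 2, 1, 1, 2, 16, 16, 8, 2, 8, 4, 16, 4, 4, 16, 4, 8, 2, 8, 16, 16, 2, 1, 1, 2, 4, 8, 1.
The distinct values are {0, 1, 2, 4, 8, 16}; there are 6 of them.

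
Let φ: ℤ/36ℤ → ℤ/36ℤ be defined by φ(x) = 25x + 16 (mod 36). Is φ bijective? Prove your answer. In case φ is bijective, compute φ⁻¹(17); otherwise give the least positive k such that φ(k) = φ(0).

Suppose φ(u) = φ(v) in ℤ/36ℤ. Then 25u + 16 ≡ 25v + 16 (mod 36), thus 25(u − v) ≡ 0 (mod 36).
Since gcd(25, 36) = 1, 25 is invertible modulo 36, hence u − v ≡ 0 (mod 36), i.e. u = v.
We now compute 25⁻¹ mod 36 explicitly. Euclid's algorithm: 36 = 1·25 + 11, 25 = 2·11 + 3, 11 = 3·3 + 2, 3 = 1·2 + 1; back-substituting gives 1 = 13·25 − 9·36, so 25⁻¹ ≡ 13 (mod 36).
For any y ∈ ℤ/36ℤ, x = 13(y − 16) mod 36 satisfies φ(x) = 25·13(y − 16) + 16 ≡ y (since 25·13 ≡ 1 mod 36). So every y has a preimage.
Thus φ is bijective.
Since φ is bijective, we find φ⁻¹(17): we need 25x ≡ 17 − 16 ≡ 1 (mod 36). Using 25⁻¹ = 13: x ≡ 13·1 = 13, so x = 13.
Check: φ(13) = 25·13 + 16 = 341 = 9·36 + 17 ≡ 17 (mod 36).

13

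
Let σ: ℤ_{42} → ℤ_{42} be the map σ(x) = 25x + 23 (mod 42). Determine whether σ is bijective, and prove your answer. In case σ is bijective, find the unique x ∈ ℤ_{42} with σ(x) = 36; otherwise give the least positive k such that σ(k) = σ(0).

If σ(a) = σ(b), then 25a ≡ 25b (mod 42). Because gcd(25, 42) = 1, we may cancel 25 to get a ≡ b (mod 42).
We now compute 25⁻¹ mod 42 explicitly. Euclid's algorithm: 42 = 1·25 + 17, 25 = 1·17 + 8, 17 = 2·8 + 1; back-substituting gives 1 = 37·25 − 22·42, so 25⁻¹ ≡ 37 (mod 42).
For any y ∈ ℤ_{42}, x = 37(y − 23) mod 42 satisfies σ(x) = 25·37(y − 23) + 23 ≡ y (since 25·37 ≡ 1 mod 42). So every y has a preimage.
So σ is bijective.
Since σ is bijective, we compute σ⁻¹(36): solve 25x + 23 ≡ 36 (mod 42), i.e. 25x ≡ 13 (mod 42).
Multiplying by 25⁻¹ = 37 gives x ≡ 37·13 = 481 = 11·42 + 19 ≡ 19 (mod 42).
Check: σ(19) = 25·19 + 23 = 498 = 11·42 + 36 ≡ 36 (mod 42).

19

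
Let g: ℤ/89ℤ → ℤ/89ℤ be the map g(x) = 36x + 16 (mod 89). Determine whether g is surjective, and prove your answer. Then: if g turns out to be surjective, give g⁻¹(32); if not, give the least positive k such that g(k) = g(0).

40

Recall that g is surjective if every y in the codomain equals g(x) for some x in the domain.
Since gcd(36, 89) = 1, 36 is invertible modulo 89. Euclid's algorithm: 89 = 2·36 + 17, 36 = 2·17 + 2, 17 = 8·2 + 1; back-substituting gives 1 = 47·36 − 19·89, so 36⁻¹ ≡ 47 (mod 89).
For any y ∈ ℤ/89ℤ, x = 47(y − 16) mod 89 satisfies g(x) = 36·47(y − 16) + 16 ≡ y (since 36·47 ≡ 1 mod 89). So every y has a preimage.
Hence g is surjective.
Since g is surjective, we find g⁻¹(32): we need 36x ≡ 32 − 16 ≡ 16 (mod 89). Using 36⁻¹ = 47: x ≡ 47·16 = 752 = 8·89 + 40, so x = 40.
Check: g(40) = 36·40 + 16 = 1456 = 16·89 + 32 ≡ 32 (mod 89).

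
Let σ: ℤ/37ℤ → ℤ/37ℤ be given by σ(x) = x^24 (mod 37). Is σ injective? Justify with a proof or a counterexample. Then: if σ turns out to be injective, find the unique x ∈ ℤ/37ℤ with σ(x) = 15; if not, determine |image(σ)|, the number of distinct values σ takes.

4

σ(3): Repeated squaring mod 37: 3^1 ≡ 3, 3^2 ≡ 3² = 9, 3^4 ≡ 9² = 81 ≡ 7, 3^8 ≡ 7² = 49 ≡ 12, 3^16 ≡ 12² = 144 ≡ 33. Since 24 = 16 + 8, 3^24 ≡ 33·12: 33·12 = 396 ≡ 26. So 3^24 ≡ 26 (mod 37).
σ(4): Repeated squaring mod 37: 4^1 ≡ 4, 4^2 ≡ 4² = 16, 4^4 ≡ 16² = 256 ≡ 34, 4^8 ≡ 34² = 1156 ≡ 9, 4^16 ≡ 9² = 81 ≡ 7. Since 24 = 16 + 8, 4^24 ≡ 7·9: 7·9 = 63 ≡ 26. So 4^24 ≡ 26 (mod 37).
So σ(3) = σ(4) = 26 while 3 ≠ 4, thus σ is not injective.
Since σ is not injective, we determine |image(σ)|. Computing x^24 mod 37 for each x (by repeated squaring, reducing mod 37 at every step), the values σ(0), σ(1), …, σ(36) are: 0, 1, 10, 26, 26, 26, 1, 26, 1, 10, 1, 1, 10, 26, 1, 10, 10, 10, 26, 26, 10, 10, 10, 1, 26, 10, 1, 1, 10, 1, 26, 1, 26, 26, 26, 10, 1.
The distinct values are {0, 1, 10, 26}; there are 4 of them.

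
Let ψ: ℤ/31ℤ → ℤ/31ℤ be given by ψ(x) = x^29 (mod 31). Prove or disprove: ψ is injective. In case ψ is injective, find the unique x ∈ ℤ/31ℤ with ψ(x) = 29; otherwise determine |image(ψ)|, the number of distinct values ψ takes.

Since 31 is prime, the nonzero elements of ℤ/31ℤ form a cyclic group of order 30.
As gcd(29, 30) = 1, raising to the 29th power is a bijection on this group: if u^29 ≡ v^29 then (uv^{−1})^29 = 1, and the only element of order dividing gcd(29, 30) = 1 is 1, so u = v.
With ψ(0) = 0 this makes ψ injective on all of ℤ/31ℤ, hence bijective (finite equal-size domain and codomain). In particular ψ is injective.
Since ψ is injective, we find the preimage of 29. The inverse of x ↦ x^29 on (ℤ/31ℤ)^× is x ↦ x^29, because 29·29 = 841 = 28·30 + 1 ≡ 1 (mod 30) and x^{30} = 1 for x ≠ 0 (Fermat). So ψ⁻¹(29) = 29^29 mod 31.
Repeated squaring mod 31: 29^1 ≡ 29, 29^2 ≡ 29² = 841 ≡ 4, 29^4 ≡ 4² = 16, 29^8 ≡ 16² = 256 ≡ 8, 29^16 ≡ 8² = 64 ≡ 2. Since 29 = 16 + 8 + 4 + 1, 29^29 ≡ 2·8·16·29: 2·8 = 16, then 16·16 = 256 ≡ 8, then 8·29 = 232 ≡ 15. So 29^29 ≡ 15 (mod 31).
Hence ψ⁻¹(29) = 15.

15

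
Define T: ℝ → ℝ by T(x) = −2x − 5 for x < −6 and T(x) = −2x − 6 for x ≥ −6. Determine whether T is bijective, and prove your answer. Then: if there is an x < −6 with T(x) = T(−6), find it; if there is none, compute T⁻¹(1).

-7/2

Both pieces are strictly decreasing (slopes −2 and −2), so each is injective on its own interval.
The left piece maps (−∞, −6) onto (7, ∞); the right piece maps [−6, ∞) onto (−∞, 6].
The images leave a gap (7 has no preimage), so T is not surjective, hence not bijective.
Because the two images are disjoint, no x < −6 has T(x) = T(−6), so we compute T⁻¹(1): 1 lies in (−∞, 6], so solve −2x − 6 = 1: x = (1 + 6)/(−2) = −7/2.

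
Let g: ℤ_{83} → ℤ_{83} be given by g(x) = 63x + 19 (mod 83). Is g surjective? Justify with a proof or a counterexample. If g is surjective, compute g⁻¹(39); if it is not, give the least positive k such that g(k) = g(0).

Recall: g is surjective if every y in the codomain equals g(x) for some x in the domain.
Since gcd(63, 83) = 1, 63 is invertible modulo 83. Euclid's algorithm: 83 = 1·63 + 20, 63 = 3·20 + 3, 20 = 6·3 + 2, 3 = 1·2 + 1; back-substituting gives 1 = 29·63 − 22·83, so 63⁻¹ ≡ 29 (mod 83).
For any y ∈ ℤ_{83}, x = 29(y − 19) mod 83 satisfies g(x) = 63·29(y − 19) + 19 ≡ y (since 63·29 ≡ 1 mod 83). So every y has a preimage.
Therefore g is surjective.
Since g is surjective, we find g⁻¹(39): we need 63x ≡ 39 − 19 ≡ 20 (mod 83). Using 63⁻¹ = 29: x ≡ 29·20 = 580 = 6·83 + 82, so x = 82.
Check: g(82) = 63·82 + 19 = 5185 = 62·83 + 39 ≡ 39 (mod 83).

82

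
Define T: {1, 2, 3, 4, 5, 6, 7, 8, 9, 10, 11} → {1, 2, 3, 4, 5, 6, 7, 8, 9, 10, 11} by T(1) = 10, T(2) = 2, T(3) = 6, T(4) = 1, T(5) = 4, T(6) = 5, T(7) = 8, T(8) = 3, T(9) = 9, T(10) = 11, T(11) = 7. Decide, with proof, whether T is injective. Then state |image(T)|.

The values T(1), …, T(11) are 10, 2, 6, 1, 4, 5, 8, 3, 9, 11, 7 — all distinct.
So T(a) = T(b) only when a = b, and T is injective.
The image of T is {1, 2, 3, 4, 5, 6, 7, 8, 9, 10, 11}, which has 11 elements.

11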